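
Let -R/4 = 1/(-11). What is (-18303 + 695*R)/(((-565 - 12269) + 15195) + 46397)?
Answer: -198553/536338 ≈ -0.37020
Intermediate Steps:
R = 4/11 (R = -4/(-11) = -4*(-1/11) = 4/11 ≈ 0.36364)
(-18303 + 695*R)/(((-565 - 12269) + 15195) + 46397) = (-18303 + 695*(4/11))/(((-565 - 12269) + 15195) + 46397) = (-18303 + 2780/11)/((-12834 + 15195) + 46397) = -198553/(11*(2361 + 46397)) = -198553/11/48758 = -198553/11*1/48758 = -198553/536338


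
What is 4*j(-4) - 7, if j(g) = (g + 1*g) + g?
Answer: -55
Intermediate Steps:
j(g) = 3*g (j(g) = (g + g) + g = 2*g + g = 3*g)
4*j(-4) - 7 = 4*(3*(-4)) - 7 = 4*(-12) - 7 = -48 - 7 = -55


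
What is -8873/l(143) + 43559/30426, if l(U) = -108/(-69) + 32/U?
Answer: -443837346683/89513292 ≈ -4958.3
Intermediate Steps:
l(U) = 36/23 + 32/U (l(U) = -108*(-1/69) + 32/U = 36/23 + 32/U)
-8873/l(143) + 43559/30426 = -8873/(36/23 + 32/143) + 43559/30426 = -8873/5884/3289 + 43559/30426 = -8873*3289/5884 + 43559/30426 = -29183297/5884 + 43559/30426 = -443837346683/89513292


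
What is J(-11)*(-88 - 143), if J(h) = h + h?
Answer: 5082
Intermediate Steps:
J(h) = 2*h
J(-11)*(-88 - 143) = (2*(-11))*(-88 - 143) = -22*(-231) = 5082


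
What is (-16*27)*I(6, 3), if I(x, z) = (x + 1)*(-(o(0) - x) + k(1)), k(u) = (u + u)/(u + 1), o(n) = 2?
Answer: -15120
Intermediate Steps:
k(u) = 2*u/(1 + u) (k(u) = (2*u)/(1 + u) = 2*u/(1 + u))
I(x, z) = (1 + x)*(-1 + x) (I(x, z) = (x + 1)*(-(2 - x) + 2*1/(1 + 1)) = (1 + x)*((-2 + x) + 2*1/2) = (1 + x)*((-2 + x) + 2*1*(½)) = (1 + x)*((-2 + x) + 1) = (1 + x)*(-1 + x))
(-16*27)*I(6, 3) = (-16*27)*(-1 + 6²) = -432*(-1 + 36) = -432*35 = -15120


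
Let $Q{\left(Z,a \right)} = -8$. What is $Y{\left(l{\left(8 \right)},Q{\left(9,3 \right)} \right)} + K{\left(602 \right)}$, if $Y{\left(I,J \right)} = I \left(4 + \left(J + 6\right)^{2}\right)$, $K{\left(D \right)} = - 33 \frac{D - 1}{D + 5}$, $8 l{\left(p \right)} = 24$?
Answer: $- \frac{5265}{607} \approx -8.6738$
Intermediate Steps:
$l{\left(p \right)} = 3$ ($l{\left(p \right)} = \frac{1}{8} \cdot 24 = 3$)
$K{\left(D \right)} = - \frac{33 \left(-1 + D\right)}{5 + D}$ ($K{\left(D \right)} = - 33 \frac{-1 + D}{5 + D} = - \frac{33 \left(-1 + D\right)}{5 + D}$)
$Y{\left(I,J \right)} = I \left(4 + \left(6 + J\right)^{2}\right)$
$Y{\left(l{\left(8 \right)},Q{\left(9,3 \right)} \right)} + K{\left(602 \right)} = 3 \left(4 + \left(6 - 8\right)^{2}\right) + \frac{33 \left(1 - 602\right)}{5 + 602} = 3 \left(4 + \left(-2\right)^{2}\right) + \frac{33 \left(1 - 602\right)}{607} = 3 \left(4 + 4\right) + 33 \cdot \frac{1}{607} \left(-601\right) = 3 \cdot 8 - \frac{19833}{607} = 24 - \frac{19833}{607} = - \frac{5265}{607}$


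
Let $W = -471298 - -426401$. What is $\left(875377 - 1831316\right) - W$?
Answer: $-911042$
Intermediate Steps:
$W = -44897$ ($W = -471298 + 426401 = -44897$)
$\left(875377 - 1831316\right) - W = \left(875377 - 1831316\right) - -44897 = \left(875377 - 1831316\right) + 44897 = -955939 + 44897 = -911042$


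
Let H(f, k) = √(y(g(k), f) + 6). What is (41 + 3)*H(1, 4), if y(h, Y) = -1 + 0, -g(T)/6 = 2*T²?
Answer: 44*√5 ≈ 98.387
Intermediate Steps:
g(T) = -12*T²
y(h, Y) = -1
H(f, k) = √5 (H(f, k) = √(-1 + 6) = √5)
(41 + 3)*H(1, 4) = (41 + 3)*√5 = 44*√5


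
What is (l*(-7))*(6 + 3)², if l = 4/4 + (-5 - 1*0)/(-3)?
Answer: -1512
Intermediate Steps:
l = 8/3 (l = 4*(¼) + (-5 + 0)*(-⅓) = 1 - 5*(-⅓) = 1 + 5/3 = 8/3 ≈ 2.6667)
(l*(-7))*(6 + 3)² = ((8/3)*(-7))*(6 + 3)² = -56/3*9² = -56/3*81 = -1512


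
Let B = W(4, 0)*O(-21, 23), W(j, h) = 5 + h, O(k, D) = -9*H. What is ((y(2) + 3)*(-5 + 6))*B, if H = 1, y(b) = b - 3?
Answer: -90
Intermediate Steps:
y(b) = -3 + b
O(k, D) = -9 (O(k, D) = -9*1 = -9)
B = -45 (B = (5 + 0)*(-9) = 5*(-9) = -45)
((y(2) + 3)*(-5 + 6))*B = (((-3 + 2) + 3)*(-5 + 6))*(-45) = ((-1 + 3)*1)*(-45) = (2*1)*(-45) = 2*(-45) = -90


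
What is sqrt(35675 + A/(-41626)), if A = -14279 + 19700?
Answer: sqrt(365767447466)/3202 ≈ 188.88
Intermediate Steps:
A = 5421
sqrt(35675 + A/(-41626)) = sqrt(35675 + 5421/(-41626)) = sqrt(35675 + 5421*(-1/41626)) = sqrt(35675 - 417/3202) = sqrt(114230933/3202) = sqrt(365767447466)/3202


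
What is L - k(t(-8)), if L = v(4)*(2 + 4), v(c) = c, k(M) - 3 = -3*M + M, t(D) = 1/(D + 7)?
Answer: 19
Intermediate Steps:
t(D) = 1/(7 + D)
k(M) = 3 - 2*M (k(M) = 3 + (-3*M + M) = 3 - 2*M)
L = 24 (L = 4*(2 + 4) = 4*6 = 24)
L - k(t(-8)) = 24 - (3 - 2/(7 - 8)) = 24 - (3 - 2/(-1)) = 24 - (3 - 2*(-1)) = 24 - (3 + 2) = 24 - 1*5 = 24 - 5 = 19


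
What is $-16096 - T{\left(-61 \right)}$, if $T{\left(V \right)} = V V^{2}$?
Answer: $210885$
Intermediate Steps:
$T{\left(V \right)} = V^{3}$
$-16096 - T{\left(-61 \right)} = -16096 - \left(-61\right)^{3} = -16096 - -226981 = -16096 + 226981 = 210885$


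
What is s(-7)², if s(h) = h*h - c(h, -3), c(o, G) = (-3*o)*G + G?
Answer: 13225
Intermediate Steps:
c(o, G) = G - 3*G*o (c(o, G) = -3*G*o + G = G - 3*G*o)
s(h) = 3 + h² - 9*h (s(h) = h*h - (-3)*(1 - 3*h) = h² - (-3 + 9*h) = h² + (3 - 9*h) = 3 + h² - 9*h)
s(-7)² = (3 + (-7)² - 9*(-7))² = (3 + 49 + 63)² = 115² = 13225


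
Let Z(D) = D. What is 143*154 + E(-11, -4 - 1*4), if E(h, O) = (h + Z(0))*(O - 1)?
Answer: 22121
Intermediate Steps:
E(h, O) = h*(-1 + O) (E(h, O) = (h + 0)*(O - 1) = h*(-1 + O))
143*154 + E(-11, -4 - 1*4) = 143*154 - 11*(-1 + (-4 - 1*4)) = 22022 - 11*(-1 + (-4 - 4)) = 22022 - 11*(-1 - 8) = 22022 - 11*(-9) = 22022 + 99 = 22121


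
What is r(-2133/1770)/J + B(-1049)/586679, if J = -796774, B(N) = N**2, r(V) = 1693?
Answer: 875777658827/467450573546 ≈ 1.8735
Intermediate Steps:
r(-2133/1770)/J + B(-1049)/586679 = 1693/(-796774) + (-1049)**2/586679 = 1693*(-1/796774) + 1100401*(1/586679) = -1693/796774 + 1100401/586679 = 875777658827/467450573546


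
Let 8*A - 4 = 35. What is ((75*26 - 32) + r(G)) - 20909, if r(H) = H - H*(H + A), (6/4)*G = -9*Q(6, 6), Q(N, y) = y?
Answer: -40295/2 ≈ -20148.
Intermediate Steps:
A = 39/8 (A = ½ + (⅛)*35 = ½ + 35/8 = 39/8 ≈ 4.8750)
G = -36 (G = 2*(-9*6)/3 = (⅔)*(-54) = -36)
r(H) = H - H*(39/8 + H) (r(H) = H - H*(H + 39/8) = H - H*(39/8 + H))
((75*26 - 32) + r(G)) - 20909 = ((75*26 - 32) - ⅛*(-36)*(31 + 8*(-36))) - 20909 = ((1950 - 32) - ⅛*(-36)*(31 - 288)) - 20909 = (1918 - ⅛*(-36)*(-257)) - 20909 = (1918 - 2313/2) - 20909 = 1523/2 - 20909 = -40295/2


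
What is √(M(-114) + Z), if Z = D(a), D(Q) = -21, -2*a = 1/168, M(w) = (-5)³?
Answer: I*√146 ≈ 12.083*I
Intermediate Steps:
M(w) = -125
a = -1/336 (a = -½/168 = -½*1/168 = -1/336 ≈ -0.0029762)
Z = -21
√(M(-114) + Z) = √(-125 - 21) = √(-146) = I*√146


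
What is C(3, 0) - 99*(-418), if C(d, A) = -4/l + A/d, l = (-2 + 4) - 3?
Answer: 41386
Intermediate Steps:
l = -1 (l = 2 - 3 = -1)
C(d, A) = 4 + A/d (C(d, A) = -4/(-1) + A/d = -4*(-1) + A/d = 4 + A/d)
C(3, 0) - 99*(-418) = (4 + 0/3) - 99*(-418) = (4 + 0*(⅓)) + 41382 = (4 + 0) + 41382 = 4 + 41382 = 41386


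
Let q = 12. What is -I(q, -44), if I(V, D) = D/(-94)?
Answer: -22/47 ≈ -0.46809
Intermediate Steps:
I(V, D) = -D/94 (I(V, D) = D*(-1/94) = -D/94)
-I(q, -44) = -(-1)*(-44)/94 = -1*22/47 = -22/47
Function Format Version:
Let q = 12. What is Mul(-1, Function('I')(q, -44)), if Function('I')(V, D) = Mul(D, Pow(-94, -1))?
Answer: Rational(-22, 47) ≈ -0.46809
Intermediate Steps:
Function('I')(V, D) = Mul(Rational(-1, 94), D) (Function('I')(V, D) = Mul(D, Rational(-1, 94)) = Mul(Rational(-1, 94), D))
Mul(-1, Function('I')(q, -44)) = Mul(-1, Mul(Rational(-1, 94), -44)) = Mul(-1, Rational(22, 47)) = Rational(-22, 47)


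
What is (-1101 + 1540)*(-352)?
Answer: -154528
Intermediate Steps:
(-1101 + 1540)*(-352) = 439*(-352) = -154528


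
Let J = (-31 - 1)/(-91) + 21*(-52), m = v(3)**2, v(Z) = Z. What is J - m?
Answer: -100159/91 ≈ -1100.6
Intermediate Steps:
m = 9 (m = 3**2 = 9)
J = -99340/91 (J = -32*(-1/91) - 1092 = 32/91 - 1092 = -99340/91 ≈ -1091.6)
J - m = -99340/91 - 1*9 = -99340/91 - 9 = -100159/91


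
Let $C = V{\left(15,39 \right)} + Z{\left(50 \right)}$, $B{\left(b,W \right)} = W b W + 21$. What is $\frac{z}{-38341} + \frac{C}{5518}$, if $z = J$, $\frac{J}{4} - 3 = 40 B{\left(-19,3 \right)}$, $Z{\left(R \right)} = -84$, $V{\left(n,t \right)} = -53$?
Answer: $\frac{127113067}{211565638} \approx 0.60082$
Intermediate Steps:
$B{\left(b,W \right)} = 21 + b W^{2}$ ($B{\left(b,W \right)} = b W^{2} + 21 = 21 + b W^{2}$)
$J = -23988$ ($J = 12 + 4 \cdot 40 \left(21 - 19 \cdot 3^{2}\right) = 12 + 4 \cdot 40 \left(21 - 171\right) = 12 + 4 \cdot 40 \left(-150\right) = 12 + 4 \left(-6000\right) = 12 - 24000 = -23988$)
$C = -137$ ($C = -53 - 84 = -137$)
$z = -23988$
$\frac{z}{-38341} + \frac{C}{5518} = - \frac{23988}{-38341} - \frac{137}{5518} = \left(-23988\right) \left(- \frac{1}{38341}\right) - \frac{137}{5518} = \frac{23988}{38341} - \frac{137}{5518} = \frac{127113067}{211565638}$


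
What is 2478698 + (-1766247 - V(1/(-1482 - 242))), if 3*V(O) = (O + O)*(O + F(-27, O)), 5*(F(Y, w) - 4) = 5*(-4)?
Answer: 3176294645063/4458264 ≈ 7.1245e+5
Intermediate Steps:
F(Y, w) = 0 (F(Y, w) = 4 + (5*(-4))/5 = 4 + (⅕)*(-20) = 4 - 4 = 0)
V(O) = 2*O²/3 (V(O) = ((O + O)*(O + 0))/3 = ((2*O)*O)/3 = (2*O²)/3 = 2*O²/3)
2478698 + (-1766247 - V(1/(-1482 - 242))) = 2478698 + (-1766247 - 2*(1/(-1482 - 242))²/3) = 2478698 + (-1766247 - 2*(1/(-1724))²/3) = 2478698 + (-1766247 - 2*(-1/1724)²/3) = 2478698 + (-1766247 - 2/(3*2972176)) = 2478698 + (-1766247 - 1*1/4458264) = 2478698 + (-1766247 - 1/4458264) = 2478698 - 7874395415209/4458264 = 3176294645063/4458264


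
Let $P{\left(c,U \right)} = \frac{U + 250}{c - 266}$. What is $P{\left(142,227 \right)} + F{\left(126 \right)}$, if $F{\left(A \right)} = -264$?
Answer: $- \frac{33213}{124} \approx -267.85$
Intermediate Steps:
$P{\left(c,U \right)} = \frac{250 + U}{-266 + c}$
$P{\left(142,227 \right)} + F{\left(126 \right)} = \frac{250 + 227}{-266 + 142} - 264 = \frac{1}{-124} \cdot 477 - 264 = \left(- \frac{1}{124}\right) 477 - 264 = - \frac{477}{124} - 264 = - \frac{33213}{124}$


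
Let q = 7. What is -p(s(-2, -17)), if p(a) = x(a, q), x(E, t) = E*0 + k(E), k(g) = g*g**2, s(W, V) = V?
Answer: 4913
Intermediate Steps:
k(g) = g**3
x(E, t) = E**3 (x(E, t) = E*0 + E**3 = 0 + E**3 = E**3)
p(a) = a**3
-p(s(-2, -17)) = -1*(-17)**3 = -1*(-4913) = 4913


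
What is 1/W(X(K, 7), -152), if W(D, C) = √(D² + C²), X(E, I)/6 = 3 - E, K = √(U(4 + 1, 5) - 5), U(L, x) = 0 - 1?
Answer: 1/(2*√(5803 - 54*I*√6)) ≈ 0.0065623 + 7.4781e-5*I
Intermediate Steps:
U(L, x) = -1
K = I*√6 (K = √(-1 - 5) = √(-6) = I*√6 ≈ 2.4495*I)
X(E, I) = 18 - 6*E (X(E, I) = 6*(3 - E) = 18 - 6*E)
W(D, C) = √(C² + D²)
1/W(X(K, 7), -152) = 1/(√((-152)² + (18 - 6*I*√6)²)) = 1/(√(23104 + (18 - 6*I*√6)²)) = (23104 + (18 - 6*I*√6)²)^(-½)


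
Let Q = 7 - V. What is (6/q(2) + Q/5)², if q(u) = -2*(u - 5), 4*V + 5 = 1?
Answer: 169/25 ≈ 6.7600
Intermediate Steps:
V = -1 (V = -5/4 + (¼)*1 = -5/4 + ¼ = -1)
Q = 8 (Q = 7 - 1*(-1) = 7 + 1 = 8)
q(u) = 10 - 2*u (q(u) = -2*(-5 + u) = 10 - 2*u)
(6/q(2) + Q/5)² = (6/(10 - 2*2) + 8/5)² = (6/(10 - 4) + 8*(⅕))² = (6/6 + 8/5)² = (6*(⅙) + 8/5)² = (1 + 8/5)² = (13/5)² = 169/25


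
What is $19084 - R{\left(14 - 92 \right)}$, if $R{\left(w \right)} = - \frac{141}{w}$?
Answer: $\frac{496137}{26} \approx 19082.0$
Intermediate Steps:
$19084 - R{\left(14 - 92 \right)} = 19084 - - \frac{141}{14 - 92} = 19084 - - \frac{141}{-78} = 19084 - \left(-141\right) \left(- \frac{1}{78}\right) = 19084 - \frac{47}{26} = \frac{496137}{26}$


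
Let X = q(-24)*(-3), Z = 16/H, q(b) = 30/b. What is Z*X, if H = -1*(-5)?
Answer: 12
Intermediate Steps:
H = 5
Z = 16/5 ≈ 3.2000
X = 15/4 (X = (30/(-24))*(-3) = (30*(-1/24))*(-3) = -5/4*(-3) = 15/4 ≈ 3.7500)
Z*X = (16/5)*(15/4) = 12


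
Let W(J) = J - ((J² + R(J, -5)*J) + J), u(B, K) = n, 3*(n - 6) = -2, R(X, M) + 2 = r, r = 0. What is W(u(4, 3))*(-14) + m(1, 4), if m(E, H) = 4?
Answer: 2276/9 ≈ 252.89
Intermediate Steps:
R(X, M) = -2 (R(X, M) = -2 + 0 = -2)
n = 16/3 (n = 6 + (⅓)*(-2) = 6 - ⅔ = 16/3 ≈ 5.3333)
u(B, K) = 16/3
W(J) = -J² + 2*J (W(J) = J - ((J² - 2*J) + J) = J - (J² - J) = J + (J - J²) = -J² + 2*J)
W(u(4, 3))*(-14) + m(1, 4) = (16*(2 - 1*16/3)/3)*(-14) + 4 = (16*(2 - 16/3)/3)*(-14) + 4 = ((16/3)*(-10/3))*(-14) + 4 = -160/9*(-14) + 4 = 2240/9 + 4 = 2276/9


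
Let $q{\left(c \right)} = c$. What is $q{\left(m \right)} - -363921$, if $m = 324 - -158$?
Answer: $364403$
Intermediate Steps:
$m = 482$ ($m = 324 + 158 = 482$)
$q{\left(m \right)} - -363921 = 482 - -363921 = 482 + 363921 = 364403$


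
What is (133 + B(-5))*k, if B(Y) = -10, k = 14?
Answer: 1722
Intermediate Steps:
(133 + B(-5))*k = (133 - 10)*14 = 123*14 = 1722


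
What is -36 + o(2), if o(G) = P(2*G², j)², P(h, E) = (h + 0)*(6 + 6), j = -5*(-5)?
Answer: 9180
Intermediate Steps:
j = 25
P(h, E) = 12*h (P(h, E) = h*12 = 12*h)
o(G) = 576*G⁴ (o(G) = (12*(2*G²))² = (24*G²)² = 576*G⁴)
-36 + o(2) = -36 + 576*2⁴ = -36 + 576*16 = -36 + 9216 = 9180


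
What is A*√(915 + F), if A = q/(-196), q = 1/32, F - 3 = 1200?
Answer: -√2118/6272 ≈ -0.0073377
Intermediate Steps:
F = 1203 (F = 3 + 1200 = 1203)
q = 1/32 ≈ 0.031250
A = -1/6272 (A = (1/32)/(-196) = (1/32)*(-1/196) = -1/6272 ≈ -0.00015944)
A*√(915 + F) = -√(915 + 1203)/6272 = -√2118/6272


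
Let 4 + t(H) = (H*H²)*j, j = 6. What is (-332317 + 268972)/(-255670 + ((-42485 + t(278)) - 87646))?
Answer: -63345/128523907 ≈ -0.00049287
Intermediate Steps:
t(H) = -4 + 6*H³ (t(H) = -4 + (H*H²)*6 = -4 + H³*6 = -4 + 6*H³)
(-332317 + 268972)/(-255670 + ((-42485 + t(278)) - 87646)) = (-332317 + 268972)/(-255670 + ((-42485 + (-4 + 6*278³)) - 87646)) = -63345/(-255670 + ((-42485 + (-4 + 6*21484952)) - 87646)) = -63345/(-255670 + ((-42485 + (-4 + 128909712)) - 87646)) = -63345/(-255670 + ((-42485 + 128909708) - 87646)) = -63345/(-255670 + (128867223 - 87646)) = -63345/(-255670 + 128779577) = -63345/128523907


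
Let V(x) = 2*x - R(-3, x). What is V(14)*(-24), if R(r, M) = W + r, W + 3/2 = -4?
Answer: -876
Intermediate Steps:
W = -11/2 (W = -3/2 - 4 = -11/2 ≈ -5.5000)
R(r, M) = -11/2 + r
V(x) = 17/2 + 2*x (V(x) = 2*x - (-11/2 - 3) = 2*x - 1*(-17/2) = 2*x + 17/2 = 17/2 + 2*x)
V(14)*(-24) = (17/2 + 2*14)*(-24) = (17/2 + 28)*(-24) = (73/2)*(-24) = -876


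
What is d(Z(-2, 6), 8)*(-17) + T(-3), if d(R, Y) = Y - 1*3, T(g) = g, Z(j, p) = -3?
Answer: -88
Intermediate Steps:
d(R, Y) = -3 + Y (d(R, Y) = Y - 3 = -3 + Y)
d(Z(-2, 6), 8)*(-17) + T(-3) = (-3 + 8)*(-17) - 3 = 5*(-17) - 3 = -85 - 3 = -88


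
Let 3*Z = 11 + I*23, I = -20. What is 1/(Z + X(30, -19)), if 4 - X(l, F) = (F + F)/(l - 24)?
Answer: -3/418 ≈ -0.0071770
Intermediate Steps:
X(l, F) = 4 - 2*F/(-24 + l) (X(l, F) = 4 - (F + F)/(l - 24) = 4 - 2*F/(-24 + l))
Z = -449/3 (Z = (11 - 20*23)/3 = (11 - 460)/3 = (1/3)*(-449) = -449/3 ≈ -149.67)
1/(Z + X(30, -19)) = 1/(-449/3 + 2*(-48 - 1*(-19) + 2*30)/(-24 + 30)) = 1/(-449/3 + 2*(-48 + 19 + 60)/6) = 1/(-449/3 + 2*(1/6)*31) = 1/(-449/3 + 31/3) = 1/(-418/3) = -3/418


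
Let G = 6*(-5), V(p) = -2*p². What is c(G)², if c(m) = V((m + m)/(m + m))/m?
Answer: 1/225 ≈ 0.0044444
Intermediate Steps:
G = -30
c(m) = -2/m (c(m) = (-2*((m + m)/(m + m))²)/m = (-2*((2*m)/((2*m)))²)/m = (-2*((2*m)*(1/(2*m)))²)/m = (-2*1²)/m = (-2*1)/m = -2/m)
c(G)² = (-2/(-30))² = (-2*(-1/30))² = (1/15)² = 1/225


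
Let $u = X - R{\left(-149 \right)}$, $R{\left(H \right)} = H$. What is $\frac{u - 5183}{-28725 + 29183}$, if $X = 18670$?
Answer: $\frac{6818}{229} \approx 29.773$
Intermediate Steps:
$u = 18819$ ($u = 18670 - -149 = 18670 + 149 = 18819$)
$\frac{u - 5183}{-28725 + 29183} = \frac{18819 - 5183}{-28725 + 29183} = \frac{13636}{458} = 13636 \cdot \frac{1}{458} = \frac{6818}{229}$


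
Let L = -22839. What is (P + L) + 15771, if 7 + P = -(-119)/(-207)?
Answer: -1464644/207 ≈ -7075.6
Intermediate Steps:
P = -1568/207 (P = -7 - (-119)/(-207) = -7 - (-119)*(-1)/207 = -7 - 7*17/207 = -7 - 119/207 = -1568/207 ≈ -7.5749)
(P + L) + 15771 = (-1568/207 - 22839) + 15771 = -4729241/207 + 15771 = -1464644/207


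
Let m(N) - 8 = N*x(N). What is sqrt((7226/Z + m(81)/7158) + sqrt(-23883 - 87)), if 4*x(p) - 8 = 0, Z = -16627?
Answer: sqrt(-1454885655774447 + 3541205991529089*I*sqrt(23970))/59508033 ≈ 8.7867 + 8.81*I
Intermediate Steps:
x(p) = 2 (x(p) = 2 + (1/4)*0 = 2 + 0 = 2)
m(N) = 8 + 2*N (m(N) = 8 + N*2 = 8 + 2*N)
sqrt((7226/Z + m(81)/7158) + sqrt(-23883 - 87)) = sqrt((7226/(-16627) + (8 + 2*81)/7158) + sqrt(-23883 - 87)) = sqrt((7226*(-1/16627) + (8 + 162)*(1/7158)) + sqrt(-23970)) = sqrt((-7226/16627 + 170*(1/7158)) + I*sqrt(23970)) = sqrt((-7226/16627 + 85/3579) + I*sqrt(23970)) = sqrt(-24448559/59508033 + I*sqrt(23970))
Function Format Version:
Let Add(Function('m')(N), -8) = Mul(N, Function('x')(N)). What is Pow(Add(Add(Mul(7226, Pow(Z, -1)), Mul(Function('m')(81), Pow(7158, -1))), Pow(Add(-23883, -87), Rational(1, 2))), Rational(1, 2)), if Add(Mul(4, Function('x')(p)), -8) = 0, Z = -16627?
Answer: Mul(Rational(1, 59508033), Pow(Add(-1454885655774447, Mul(3541205991529089, I, Pow(23970, Rational(1, 2)))), Rational(1, 2))) ≈ Add(8.7867, Mul(8.8100, I))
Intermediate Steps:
Function('x')(p) = 2 (Function('x')(p) = Add(2, Mul(Rational(1, 4), 0)) = Add(2, 0) = 2)
Function('m')(N) = Add(8, Mul(2, N)) (Function('m')(N) = Add(8, Mul(N, 2)) = Add(8, Mul(2, N)))
Pow(Add(Add(Mul(7226, Pow(Z, -1)), Mul(Function('m')(81), Pow(7158, -1))), Pow(Add(-23883, -87), Rational(1, 2))), Rational(1, 2)) = Pow(Add(Add(Mul(7226, Pow(-16627, -1)), Mul(Add(8, Mul(2, 81)), Pow(7158, -1))), Pow(Add(-23883, -87), Rational(1, 2))), Rational(1, 2)) = Pow(Add(Add(Mul(7226, Rational(-1, 16627)), Mul(Add(8, 162), Rational(1, 7158))), Pow(-23970, Rational(1, 2))), Rational(1, 2)) = Pow(Add(Add(Rational(-7226, 16627), Mul(170, Rational(1, 7158))), Mul(I, Pow(23970, Rational(1, 2)))), Rational(1, 2)) = Pow(Add(Add(Rational(-7226, 16627), Rational(85, 3579)), Mul(I, Pow(23970, Rational(1, 2)))), Rational(1, 2)) = Pow(Add(Rational(-24448559, 59508033), Mul(I, Pow(23970, Rational(1, 2)))), Rational(1, 2))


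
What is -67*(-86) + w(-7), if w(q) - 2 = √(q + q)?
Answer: 5764 + I*√14 ≈ 5764.0 + 3.7417*I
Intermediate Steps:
w(q) = 2 + √2*√q (w(q) = 2 + √(q + q) = 2 + √(2*q) = 2 + √2*√q)
-67*(-86) + w(-7) = -67*(-86) + (2 + √2*√(-7)) = 5762 + (2 + √2*(I*√7)) = 5762 + (2 + I*√14) = 5764 + I*√14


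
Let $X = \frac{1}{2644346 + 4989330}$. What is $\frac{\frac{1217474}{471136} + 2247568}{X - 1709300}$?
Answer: $- \frac{336807777195390753}{256145696881122236} \approx -1.3149$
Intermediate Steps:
$X = \frac{1}{7633676} \approx 1.31 \cdot 10^{-7}$
$\frac{\frac{1217474}{471136} + 2247568}{X - 1709300} = \frac{\frac{1217474}{471136} + 2247568}{\frac{1}{7633676} - 1709300} = \frac{1217474 \cdot \frac{1}{471136} + 2247568}{- \frac{13048242386799}{7633676}} = \left(\frac{608737}{235568} + 2247568\right) \left(- \frac{7633676}{13048242386799}\right) = \frac{529455707361}{235568} \left(- \frac{7633676}{13048242386799}\right) = - \frac{336807777195390753}{256145696881122236}$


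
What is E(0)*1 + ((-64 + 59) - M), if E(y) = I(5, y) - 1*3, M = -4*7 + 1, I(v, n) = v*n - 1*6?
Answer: 13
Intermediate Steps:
I(v, n) = -6 + n*v (I(v, n) = n*v - 6 = -6 + n*v)
M = -27 (M = -28 + 1 = -27)
E(y) = -9 + 5*y (E(y) = (-6 + y*5) - 1*3 = (-6 + 5*y) - 3 = -9 + 5*y)
E(0)*1 + ((-64 + 59) - M) = (-9 + 5*0)*1 + ((-64 + 59) - 1*(-27)) = (-9 + 0)*1 + (-5 + 27) = -9*1 + 22 = -9 + 22 = 13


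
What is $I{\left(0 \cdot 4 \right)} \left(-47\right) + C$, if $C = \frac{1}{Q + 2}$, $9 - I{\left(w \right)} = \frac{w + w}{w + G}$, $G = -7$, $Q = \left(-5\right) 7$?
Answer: $- \frac{13960}{33} \approx -423.03$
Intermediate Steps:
$Q = -35$
$I{\left(w \right)} = 9 - \frac{2 w}{-7 + w}$ ($I{\left(w \right)} = 9 - \frac{w + w}{w - 7} = 9 - \frac{2 w}{-7 + w}$)
$C = - \frac{1}{33}$ ($C = \frac{1}{-35 + 2} = \frac{1}{-33} = - \frac{1}{33} \approx -0.030303$)
$I{\left(0 \cdot 4 \right)} \left(-47\right) + C = \frac{7 \left(-9 + 0 \cdot 4\right)}{-7 + 0 \cdot 4} \left(-47\right) - \frac{1}{33} = \frac{7 \left(-9 + 0\right)}{-7 + 0} \left(-47\right) - \frac{1}{33} = 7 \frac{1}{-7} \left(-9\right) \left(-47\right) - \frac{1}{33} = 7 \left(- \frac{1}{7}\right) \left(-9\right) \left(-47\right) - \frac{1}{33} = 9 \left(-47\right) - \frac{1}{33} = -423 - \frac{1}{33} = - \frac{13960}{33}$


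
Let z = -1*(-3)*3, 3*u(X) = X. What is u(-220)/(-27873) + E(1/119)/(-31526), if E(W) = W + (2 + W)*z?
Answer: 322701296/156852269343 ≈ 0.0020574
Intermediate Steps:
u(X) = X/3
z = 9 (z = 3*3 = 9)
E(W) = 18 + 10*W (E(W) = W + (2 + W)*9 = W + (18 + 9*W) = 18 + 10*W)
u(-220)/(-27873) + E(1/119)/(-31526) = ((⅓)*(-220))/(-27873) + (18 + 10/119)/(-31526) = -220/3*(-1/27873) + (18 + 10*(1/119))*(-1/31526) = 220/83619 + (18 + 10/119)*(-1/31526) = 220/83619 + (2152/119)*(-1/31526) = 220/83619 - 1076/1875797 = 322701296/156852269343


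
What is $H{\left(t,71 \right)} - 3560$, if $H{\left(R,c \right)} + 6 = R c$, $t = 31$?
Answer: $-1365$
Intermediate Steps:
$H{\left(R,c \right)} = -6 + R c$
$H{\left(t,71 \right)} - 3560 = \left(-6 + 31 \cdot 71\right) - 3560 = \left(-6 + 2201\right) - 3560 = 2195 - 3560 = -1365$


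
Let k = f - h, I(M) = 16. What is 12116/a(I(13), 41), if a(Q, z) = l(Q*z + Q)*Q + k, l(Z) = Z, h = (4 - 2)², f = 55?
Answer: 932/831 ≈ 1.1215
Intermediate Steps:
h = 4 (h = 2² = 4)
k = 51 (k = 55 - 1*4 = 55 - 4 = 51)
a(Q, z) = 51 + Q*(Q + Q*z) (a(Q, z) = (Q*z + Q)*Q + 51 = (Q + Q*z)*Q + 51 = Q*(Q + Q*z) + 51 = 51 + Q*(Q + Q*z))
12116/a(I(13), 41) = 12116/(51 + 16²*(1 + 41)) = 12116/(51 + 256*42) = 12116/(51 + 10752) = 12116/10803 = 12116*(1/10803) = 932/831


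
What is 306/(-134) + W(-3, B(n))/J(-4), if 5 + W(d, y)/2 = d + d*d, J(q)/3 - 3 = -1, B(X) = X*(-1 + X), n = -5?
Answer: -392/201 ≈ -1.9502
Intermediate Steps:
J(q) = 6 (J(q) = 9 + 3*(-1) = 9 - 3 = 6)
W(d, y) = -10 + 2*d + 2*d² (W(d, y) = -10 + 2*(d + d*d) = -10 + 2*(d + d²) = -10 + (2*d + 2*d²) = -10 + 2*d + 2*d²)
306/(-134) + W(-3, B(n))/J(-4) = 306/(-134) + (-10 + 2*(-3) + 2*(-3)²)/6 = 306*(-1/134) + (-10 - 6 + 2*9)*(⅙) = -153/67 + (-10 - 6 + 18)*(⅙) = -153/67 + 2*(⅙) = -153/67 + ⅓ = -392/201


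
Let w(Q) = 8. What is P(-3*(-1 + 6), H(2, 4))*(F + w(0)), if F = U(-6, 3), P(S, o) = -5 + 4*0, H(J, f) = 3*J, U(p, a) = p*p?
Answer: -220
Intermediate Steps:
U(p, a) = p²
P(S, o) = -5 (P(S, o) = -5 + 0 = -5)
F = 36 (F = (-6)² = 36)
P(-3*(-1 + 6), H(2, 4))*(F + w(0)) = -5*(36 + 8) = -5*44 = -220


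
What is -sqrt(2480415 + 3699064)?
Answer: -sqrt(6179479) ≈ -2485.9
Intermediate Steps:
-sqrt(2480415 + 3699064) = -sqrt(6179479)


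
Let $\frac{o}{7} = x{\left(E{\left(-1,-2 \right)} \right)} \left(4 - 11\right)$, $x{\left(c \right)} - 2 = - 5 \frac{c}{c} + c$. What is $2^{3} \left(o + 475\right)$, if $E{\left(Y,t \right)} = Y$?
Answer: $5368$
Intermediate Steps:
$x{\left(c \right)} = -3 + c$ ($x{\left(c \right)} = 2 + \left(- 5 \frac{c}{c} + c\right) = 2 + \left(\left(-5\right) 1 + c\right) = 2 + \left(-5 + c\right) = -3 + c$)
$o = 196$ ($o = 7 \left(-3 - 1\right) \left(4 - 11\right) = 7 \left(\left(-4\right) \left(-7\right)\right) = 7 \cdot 28 = 196$)
$2^{3} \left(o + 475\right) = 2^{3} \left(196 + 475\right) = 8 \cdot 671 = 5368$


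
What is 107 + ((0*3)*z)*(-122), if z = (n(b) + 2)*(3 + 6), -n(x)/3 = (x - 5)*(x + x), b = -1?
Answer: 107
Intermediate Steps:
n(x) = -6*x*(-5 + x) (n(x) = -3*(x - 5)*(x + x) = -3*(-5 + x)*2*x = -6*x*(-5 + x))
z = -306 (z = (6*(-1)*(5 - 1*(-1)) + 2)*(3 + 6) = (6*(-1)*(5 + 1) + 2)*9 = (6*(-1)*6 + 2)*9 = (-36 + 2)*9 = -34*9 = -306)
107 + ((0*3)*z)*(-122) = 107 + ((0*3)*(-306))*(-122) = 107 + (0*(-306))*(-122) = 107 + 0*(-122) = 107 + 0 = 107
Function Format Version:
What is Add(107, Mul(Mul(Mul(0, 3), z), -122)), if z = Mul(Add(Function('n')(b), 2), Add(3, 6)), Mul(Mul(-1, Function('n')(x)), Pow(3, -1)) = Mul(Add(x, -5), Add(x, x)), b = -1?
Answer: 107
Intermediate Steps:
Function('n')(x) = Mul(-6, x, Add(-5, x)) (Function('n')(x) = Mul(-3, Mul(Add(x, -5), Add(x, x))) = Mul(-3, Mul(Add(-5, x), Mul(2, x))) = Mul(-3, Mul(2, x, Add(-5, x))) = Mul(-6, x, Add(-5, x)))
z = -306 (z = Mul(Add(Mul(6, -1, Add(5, Mul(-1, -1))), 2), Add(3, 6)) = Mul(Add(Mul(6, -1, Add(5, 1)), 2), 9) = Mul(Add(Mul(6, -1, 6), 2), 9) = Mul(Add(-36, 2), 9) = Mul(-34, 9) = -306)
Add(107, Mul(Mul(Mul(0, 3), z), -122)) = Add(107, Mul(Mul(Mul(0, 3), -306), -122)) = Add(107, Mul(Mul(0, -306), -122)) = Add(107, Mul(0, -122)) = Add(107, 0) = 107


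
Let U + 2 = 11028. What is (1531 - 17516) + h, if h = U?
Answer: -4959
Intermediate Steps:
U = 11026 (U = -2 + 11028 = 11026)
h = 11026
(1531 - 17516) + h = (1531 - 17516) + 11026 = -15985 + 11026 = -4959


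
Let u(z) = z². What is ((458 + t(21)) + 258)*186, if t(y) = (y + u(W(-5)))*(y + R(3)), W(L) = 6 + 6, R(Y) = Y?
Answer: 869736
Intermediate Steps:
W(L) = 12
t(y) = (3 + y)*(144 + y) (t(y) = (y + 12²)*(y + 3) = (y + 144)*(3 + y) = (144 + y)*(3 + y) = (3 + y)*(144 + y))
((458 + t(21)) + 258)*186 = ((458 + (432 + 21² + 147*21)) + 258)*186 = ((458 + (432 + 441 + 3087)) + 258)*186 = ((458 + 3960) + 258)*186 = (4418 + 258)*186 = 4676*186 = 869736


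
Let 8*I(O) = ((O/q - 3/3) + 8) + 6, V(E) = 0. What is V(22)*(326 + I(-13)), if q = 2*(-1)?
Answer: 0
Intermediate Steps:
q = -2
I(O) = 13/8 - O/16 (I(O) = (((O/(-2) - 3/3) + 8) + 6)/8 = (((O*(-1/2) - 3*1/3) + 8) + 6)/8 = (((-O/2 - 1) + 8) + 6)/8 = (((-1 - O/2) + 8) + 6)/8 = ((7 - O/2) + 6)/8 = (13 - O/2)/8 = 13/8 - O/16)
V(22)*(326 + I(-13)) = 0*(326 + (13/8 - 1/16*(-13))) = 0*(326 + (13/8 + 13/16)) = 0*(326 + 39/16) = 0*(5255/16) = 0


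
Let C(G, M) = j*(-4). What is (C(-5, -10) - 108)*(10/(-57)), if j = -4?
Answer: 920/57 ≈ 16.140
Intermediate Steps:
C(G, M) = 16 (C(G, M) = -4*(-4) = 16)
(C(-5, -10) - 108)*(10/(-57)) = (16 - 108)*(10/(-57)) = -920*(-1)/57 = -92*(-10/57) = 920/57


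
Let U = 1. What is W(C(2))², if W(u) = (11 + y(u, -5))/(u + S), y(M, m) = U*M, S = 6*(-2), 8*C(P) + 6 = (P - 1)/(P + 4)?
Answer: 243049/373321 ≈ 0.65105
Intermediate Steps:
C(P) = -¾ + (-1 + P)/(8*(4 + P)) (C(P) = -¾ + ((P - 1)/(P + 4))/8 = -¾ + ((-1 + P)/(4 + P))/8 = -¾ + (-1 + P)/(8*(4 + P)))
S = -12
y(M, m) = M (y(M, m) = 1*M = M)
W(u) = (11 + u)/(-12 + u) (W(u) = (11 + u)/(u - 12) = (11 + u)/(-12 + u))
W(C(2))² = ((11 + 5*(-5 - 1*2)/(8*(4 + 2)))/(-12 + 5*(-5 - 1*2)/(8*(4 + 2))))² = ((11 + (5/8)*(-5 - 2)/6)/(-12 + (5/8)*(-5 - 2)/6))² = ((11 + (5/8)*(⅙)*(-7))/(-12 + (5/8)*(⅙)*(-7)))² = ((11 - 35/48)/(-12 - 35/48))² = ((493/48)/(-611/48))² = (-48/611*493/48)² = (-493/611)² = 243049/373321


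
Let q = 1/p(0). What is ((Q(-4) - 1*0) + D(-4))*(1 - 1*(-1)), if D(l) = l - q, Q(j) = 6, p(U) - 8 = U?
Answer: 15/4 ≈ 3.7500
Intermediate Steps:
p(U) = 8 + U
q = ⅛ (q = 1/(8 + 0) = 1/8 = ⅛ ≈ 0.12500)
D(l) = -⅛ + l (D(l) = l - 1*⅛ = l - ⅛ = -⅛ + l)
((Q(-4) - 1*0) + D(-4))*(1 - 1*(-1)) = ((6 - 1*0) + (-⅛ - 4))*(1 - 1*(-1)) = ((6 + 0) - 33/8)*(1 + 1) = (6 - 33/8)*2 = (15/8)*2 = 15/4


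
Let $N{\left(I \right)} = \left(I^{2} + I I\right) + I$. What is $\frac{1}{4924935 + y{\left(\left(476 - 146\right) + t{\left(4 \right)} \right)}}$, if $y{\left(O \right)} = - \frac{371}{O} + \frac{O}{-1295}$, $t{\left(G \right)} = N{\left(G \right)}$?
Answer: $\frac{473970}{2334270827549} \approx 2.0305 \cdot 10^{-7}$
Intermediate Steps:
$N{\left(I \right)} = I + 2 I^{2}$ ($N{\left(I \right)} = \left(I^{2} + I^{2}\right) + I = 2 I^{2} + I = I + 2 I^{2}$)
$t{\left(G \right)} = G \left(1 + 2 G\right)$
$y{\left(O \right)} = - \frac{371}{O} - \frac{O}{1295}$ ($y{\left(O \right)} = - \frac{371}{O} + O \left(- \frac{1}{1295}\right) = - \frac{371}{O} - \frac{O}{1295}$)
$\frac{1}{4924935 + y{\left(\left(476 - 146\right) + t{\left(4 \right)} \right)}} = \frac{1}{4924935 - \left(\frac{371}{\left(476 - 146\right) + 4 \left(1 + 2 \cdot 4\right)} + \frac{\left(476 - 146\right) + 4 \left(1 + 2 \cdot 4\right)}{1295}\right)} = \frac{1}{4924935 - \left(\frac{371}{330 + 4 \left(1 + 8\right)} + \frac{330 + 4 \left(1 + 8\right)}{1295}\right)} = \frac{1}{4924935 - \left(\frac{371}{330 + 4 \cdot 9} + \frac{330 + 4 \cdot 9}{1295}\right)} = \frac{1}{4924935 - \left(\frac{371}{330 + 36} + \frac{330 + 36}{1295}\right)} = \frac{1}{4924935 - \left(\frac{366}{1295} + \frac{371}{366}\right)} = \frac{1}{4924935 - \frac{614401}{473970}} = \frac{1}{\frac{2334270827549}{473970}} = \frac{473970}{2334270827549}$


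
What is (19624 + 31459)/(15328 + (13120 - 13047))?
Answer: 51083/15401 ≈ 3.3169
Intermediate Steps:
(19624 + 31459)/(15328 + (13120 - 13047)) = 51083/(15328 + 73) = 51083/15401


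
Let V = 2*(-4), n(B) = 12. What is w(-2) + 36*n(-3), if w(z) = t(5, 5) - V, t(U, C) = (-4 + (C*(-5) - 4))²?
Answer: 1529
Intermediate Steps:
V = -8
t(U, C) = (-8 - 5*C)² (t(U, C) = (-4 + (-5*C - 4))² = (-4 + (-4 - 5*C))² = (-8 - 5*C)²)
w(z) = 1097 (w(z) = (8 + 5*5)² - 1*(-8) = (8 + 25)² + 8 = 33² + 8 = 1089 + 8 = 1097)
w(-2) + 36*n(-3) = 1097 + 36*12 = 1097 + 432 = 1529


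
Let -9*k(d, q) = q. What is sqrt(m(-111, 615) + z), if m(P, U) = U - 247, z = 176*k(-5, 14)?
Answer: 4*sqrt(53)/3 ≈ 9.7068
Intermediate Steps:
k(d, q) = -q/9
z = -2464/9 (z = 176*(-1/9*14) = 176*(-14/9) = -2464/9 ≈ -273.78)
m(P, U) = -247 + U
sqrt(m(-111, 615) + z) = sqrt((-247 + 615) - 2464/9) = sqrt(368 - 2464/9) = sqrt(848/9) = 4*sqrt(53)/3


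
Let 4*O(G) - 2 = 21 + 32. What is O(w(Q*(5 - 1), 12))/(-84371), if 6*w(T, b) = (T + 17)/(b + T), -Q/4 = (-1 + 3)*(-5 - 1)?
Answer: -55/337484 ≈ -0.00016297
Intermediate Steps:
Q = 48 (Q = -4*(-1 + 3)*(-5 - 1) = -8*(-6) = -4*(-12) = 48)
w(T, b) = (17 + T)/(6*(T + b)) (w(T, b) = ((T + 17)/(b + T))/6 = ((17 + T)/(T + b))/6 = (17 + T)/(6*(T + b)))
O(G) = 55/4 (O(G) = ½ + (21 + 32)/4 = ½ + (¼)*53 = ½ + 53/4 = 55/4)
O(w(Q*(5 - 1), 12))/(-84371) = (55/4)/(-84371) = (55/4)*(-1/84371) = -55/337484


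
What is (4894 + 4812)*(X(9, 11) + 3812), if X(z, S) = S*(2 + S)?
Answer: 38387230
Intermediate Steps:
(4894 + 4812)*(X(9, 11) + 3812) = (4894 + 4812)*(11*(2 + 11) + 3812) = 9706*(11*13 + 3812) = 9706*(143 + 3812) = 9706*3955 = 38387230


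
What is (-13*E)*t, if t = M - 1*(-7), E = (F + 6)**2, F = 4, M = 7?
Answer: -18200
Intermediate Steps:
E = 100 (E = (4 + 6)**2 = 10**2 = 100)
t = 14 (t = 7 - 1*(-7) = 7 + 7 = 14)
(-13*E)*t = -13*100*14 = -1300*14 = -18200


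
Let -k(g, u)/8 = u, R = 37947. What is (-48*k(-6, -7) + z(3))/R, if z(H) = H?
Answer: -895/12649 ≈ -0.070757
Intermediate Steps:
k(g, u) = -8*u
(-48*k(-6, -7) + z(3))/R = (-(-384)*(-7) + 3)/37947 = (-48*56 + 3)*(1/37947) = (-2688 + 3)*(1/37947) = -2685*1/37947 = -895/12649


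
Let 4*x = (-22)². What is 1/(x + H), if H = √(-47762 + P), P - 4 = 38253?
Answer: 121/24146 - I*√9505/24146 ≈ 0.0050112 - 0.0040377*I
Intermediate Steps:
P = 38257 (P = 4 + 38253 = 38257)
H = I*√9505 (H = √(-47762 + 38257) = √(-9505) = I*√9505 ≈ 97.494*I)
x = 121 (x = (¼)*(-22)² = (¼)*484 = 121)
1/(x + H) = 1/(121 + I*√9505)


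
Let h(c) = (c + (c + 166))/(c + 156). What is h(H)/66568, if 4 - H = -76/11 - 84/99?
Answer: 59/3476608 ≈ 1.6971e-5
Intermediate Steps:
H = 388/33 (H = 4 - (-76/11 - 84/99) = 4 - (-76*1/11 - 84*1/99) = 4 - (-76/11 - 28/33) = 4 - 1*(-256/33) = 4 + 256/33 = 388/33 ≈ 11.758)
h(c) = (166 + 2*c)/(156 + c) (h(c) = (c + (166 + c))/(156 + c) = (166 + 2*c)/(156 + c))
h(H)/66568 = (2*(83 + 388/33)/(156 + 388/33))/66568 = (2*(3127/33)/(5536/33))*(1/66568) = (2*(33/5536)*(3127/33))*(1/66568) = (3127/2768)*(1/66568) = 59/3476608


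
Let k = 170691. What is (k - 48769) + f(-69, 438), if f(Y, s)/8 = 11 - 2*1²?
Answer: 121994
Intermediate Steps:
f(Y, s) = 72 (f(Y, s) = 8*(11 - 2*1²) = 8*(11 - 2*1) = 8*(11 - 2) = 8*9 = 72)
(k - 48769) + f(-69, 438) = (170691 - 48769) + 72 = 121922 + 72 = 121994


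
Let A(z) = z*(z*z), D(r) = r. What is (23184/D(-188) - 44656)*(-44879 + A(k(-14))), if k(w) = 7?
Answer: 93731712608/47 ≈ 1.9943e+9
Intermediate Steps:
A(z) = z**3 (A(z) = z*z**2 = z**3)
(23184/D(-188) - 44656)*(-44879 + A(k(-14))) = (23184/(-188) - 44656)*(-44879 + 7**3) = (23184*(-1/188) - 44656)*(-44879 + 343) = (-5796/47 - 44656)*(-44536) = -2104628/47*(-44536) = 93731712608/47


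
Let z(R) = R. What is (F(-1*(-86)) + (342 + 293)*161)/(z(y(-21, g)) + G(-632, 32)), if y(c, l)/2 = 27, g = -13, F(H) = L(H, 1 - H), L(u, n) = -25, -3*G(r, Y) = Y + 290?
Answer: -30663/16 ≈ -1916.4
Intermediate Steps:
G(r, Y) = -290/3 - Y/3 (G(r, Y) = -(Y + 290)/3 = -(290 + Y)/3 = -290/3 - Y/3)
F(H) = -25
y(c, l) = 54 (y(c, l) = 2*27 = 54)
(F(-1*(-86)) + (342 + 293)*161)/(z(y(-21, g)) + G(-632, 32)) = (-25 + (342 + 293)*161)/(54 + (-290/3 - 1/3*32)) = (-25 + 635*161)/(54 + (-290/3 - 32/3)) = (-25 + 102235)/(54 - 322/3) = 102210/(-160/3) = 102210*(-3/160) = -30663/16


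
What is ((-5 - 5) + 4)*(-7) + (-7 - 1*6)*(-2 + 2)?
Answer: 42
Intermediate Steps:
((-5 - 5) + 4)*(-7) + (-7 - 1*6)*(-2 + 2) = (-10 + 4)*(-7) + (-7 - 6)*0 = -6*(-7) - 13*0 = 42 + 0 = 42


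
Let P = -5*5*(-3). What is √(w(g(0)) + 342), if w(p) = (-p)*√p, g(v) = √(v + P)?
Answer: √(342 - 5*3^(¾)*√5) ≈ 17.791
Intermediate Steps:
P = 75 (P = -25*(-3) = 75)
g(v) = √(75 + v) (g(v) = √(v + 75) = √(75 + v))
w(p) = -p^(3/2)
√(w(g(0)) + 342) = √(-(√(75 + 0))^(3/2) + 342) = √(-(√75)^(3/2) + 342) = √(-(5*√3)^(3/2) + 342) = √(-5*3^(¾)*√5 + 342) = √(342 - 5*3^(¾)*√5)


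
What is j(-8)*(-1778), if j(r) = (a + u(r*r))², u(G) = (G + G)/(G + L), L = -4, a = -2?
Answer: -7112/225 ≈ -31.609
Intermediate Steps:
u(G) = 2*G/(-4 + G) (u(G) = (G + G)/(G - 4) = (2*G)/(-4 + G) = 2*G/(-4 + G))
j(r) = (-2 + 2*r²/(-4 + r²))² (j(r) = (-2 + 2*(r*r)/(-4 + r*r))² = (-2 + 2*r²/(-4 + r²))²)
j(-8)*(-1778) = (64/(-4 + (-8)²)²)*(-1778) = (64/(-4 + 64)²)*(-1778) = (64/60²)*(-1778) = (64*(1/3600))*(-1778) = (4/225)*(-1778) = -7112/225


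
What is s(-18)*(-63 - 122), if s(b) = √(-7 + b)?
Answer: -925*I ≈ -925.0*I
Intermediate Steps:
s(-18)*(-63 - 122) = √(-7 - 18)*(-63 - 122) = √(-25)*(-185) = (5*I)*(-185) = -925*I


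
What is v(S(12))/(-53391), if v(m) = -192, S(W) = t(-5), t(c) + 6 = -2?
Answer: 64/17797 ≈ 0.0035961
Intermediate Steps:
t(c) = -8 (t(c) = -6 - 2 = -8)
S(W) = -8
v(S(12))/(-53391) = -192/(-53391) = -192*(-1/53391) = 64/17797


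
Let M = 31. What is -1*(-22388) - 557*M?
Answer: 5121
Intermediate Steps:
-1*(-22388) - 557*M = -1*(-22388) - 557*31 = 22388 - 17267 = 5121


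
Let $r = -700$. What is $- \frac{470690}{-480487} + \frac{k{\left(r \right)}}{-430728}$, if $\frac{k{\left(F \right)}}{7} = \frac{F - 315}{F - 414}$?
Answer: $\frac{225848235764345}{230552553853104} \approx 0.9796$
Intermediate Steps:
$k{\left(F \right)} = \frac{7 \left(-315 + F\right)}{-414 + F}$ ($k{\left(F \right)} = 7 \frac{F - 315}{F - 414} = 7 \frac{-315 + F}{-414 + F} = \frac{7 \left(-315 + F\right)}{-414 + F}$)
$- \frac{470690}{-480487} + \frac{k{\left(r \right)}}{-430728} = - \frac{470690}{-480487} + \frac{7 \frac{1}{-414 - 700} \left(-315 - 700\right)}{-430728} = \left(-470690\right) \left(- \frac{1}{480487}\right) + 7 \frac{1}{-1114} \left(-1015\right) \left(- \frac{1}{430728}\right) = \frac{470690}{480487} + 7 \left(- \frac{1}{1114}\right) \left(-1015\right) \left(- \frac{1}{430728}\right) = \frac{470690}{480487} + \frac{7105}{1114} \left(- \frac{1}{430728}\right) = \frac{470690}{480487} - \frac{7105}{479830992} = \frac{225848235764345}{230552553853104}$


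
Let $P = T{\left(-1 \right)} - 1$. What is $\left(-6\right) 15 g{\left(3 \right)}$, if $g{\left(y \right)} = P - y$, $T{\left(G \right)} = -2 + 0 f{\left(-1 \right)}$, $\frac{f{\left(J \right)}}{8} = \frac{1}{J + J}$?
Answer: $540$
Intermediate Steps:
$f{\left(J \right)} = \frac{4}{J}$ ($f{\left(J \right)} = \frac{8}{J + J} = \frac{8}{2 J} = 8 \frac{1}{2 J} = \frac{4}{J}$)
$T{\left(G \right)} = -2$ ($T{\left(G \right)} = -2 + 0 \frac{4}{-1} = -2 + 0 \cdot 4 \left(-1\right) = -2 + 0 \left(-4\right) = -2 + 0 = -2$)
$P = -3$ ($P = -2 - 1 = -3$)
$g{\left(y \right)} = -3 - y$
$\left(-6\right) 15 g{\left(3 \right)} = \left(-6\right) 15 \left(-3 - 3\right) = - 90 \left(-3 - 3\right) = \left(-90\right) \left(-6\right) = 540$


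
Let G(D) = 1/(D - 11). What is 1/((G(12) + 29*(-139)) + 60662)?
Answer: 1/56632 ≈ 1.7658e-5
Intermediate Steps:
G(D) = 1/(-11 + D)
1/((G(12) + 29*(-139)) + 60662) = 1/((1/(-11 + 12) + 29*(-139)) + 60662) = 1/((1/1 - 4031) + 60662) = 1/((1 - 4031) + 60662) = 1/(-4030 + 60662) = 1/56632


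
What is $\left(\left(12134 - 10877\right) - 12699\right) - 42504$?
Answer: $-53946$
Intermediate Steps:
$\left(\left(12134 - 10877\right) - 12699\right) - 42504 = \left(1257 - 12699\right) - 42504 = -11442 - 42504 = -53946$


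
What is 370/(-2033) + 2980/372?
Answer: 1480175/189069 ≈ 7.8288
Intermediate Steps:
370/(-2033) + 2980/372 = 370*(-1/2033) + 2980*(1/372) = -370/2033 + 745/93 = 1480175/189069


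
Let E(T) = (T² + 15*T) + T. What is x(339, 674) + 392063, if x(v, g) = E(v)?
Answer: 512408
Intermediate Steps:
E(T) = T² + 16*T
x(v, g) = v*(16 + v)
x(339, 674) + 392063 = 339*(16 + 339) + 392063 = 339*355 + 392063 = 120345 + 392063 = 512408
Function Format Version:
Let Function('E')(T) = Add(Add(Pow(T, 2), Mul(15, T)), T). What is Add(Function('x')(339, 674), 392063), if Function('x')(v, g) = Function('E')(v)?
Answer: 512408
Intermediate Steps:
Function('E')(T) = Add(Pow(T, 2), Mul(16, T))
Function('x')(v, g) = Mul(v, Add(16, v))
Add(Function('x')(339, 674), 392063) = Add(Mul(339, Add(16, 339)), 392063) = Add(Mul(339, 355), 392063) = Add(120345, 392063) = 512408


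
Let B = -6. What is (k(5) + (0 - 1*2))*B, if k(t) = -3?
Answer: 30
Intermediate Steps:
(k(5) + (0 - 1*2))*B = (-3 + (0 - 1*2))*(-6) = (-3 + (0 - 2))*(-6) = (-3 - 2)*(-6) = -5*(-6) = 30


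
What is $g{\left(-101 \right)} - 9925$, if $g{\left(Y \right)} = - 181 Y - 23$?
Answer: $8333$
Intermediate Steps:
$g{\left(Y \right)} = -23 - 181 Y$
$g{\left(-101 \right)} - 9925 = \left(-23 - -18281\right) - 9925 = \left(-23 + 18281\right) - 9925 = 18258 - 9925 = 8333$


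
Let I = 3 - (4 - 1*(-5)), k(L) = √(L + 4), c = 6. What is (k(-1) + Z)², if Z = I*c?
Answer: (36 - √3)² ≈ 1174.3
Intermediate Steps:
k(L) = √(4 + L)
I = -6 (I = 3 - (4 + 5) = 3 - 1*9 = 3 - 9 = -6)
Z = -36 (Z = -6*6 = -36)
(k(-1) + Z)² = (√(4 - 1) - 36)² = (√3 - 36)² = (-36 + √3)²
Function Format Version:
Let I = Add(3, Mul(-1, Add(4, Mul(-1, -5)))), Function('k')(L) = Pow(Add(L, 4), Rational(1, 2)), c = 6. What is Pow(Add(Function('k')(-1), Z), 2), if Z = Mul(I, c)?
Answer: Pow(Add(36, Mul(-1, Pow(3, Rational(1, 2)))), 2) ≈ 1174.3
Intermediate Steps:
Function('k')(L) = Pow(Add(4, L), Rational(1, 2))
I = -6 (I = Add(3, Mul(-1, Add(4, 5))) = Add(3, Mul(-1, 9)) = Add(3, -9) = -6)
Z = -36 (Z = Mul(-6, 6) = -36)
Pow(Add(Function('k')(-1), Z), 2) = Pow(Add(Pow(Add(4, -1), Rational(1, 2)), -36), 2) = Pow(Add(Pow(3, Rational(1, 2)), -36), 2) = Pow(Add(-36, Pow(3, Rational(1, 2))), 2)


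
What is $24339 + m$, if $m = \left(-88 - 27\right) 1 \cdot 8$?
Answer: $23419$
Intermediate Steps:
$m = -920$ ($m = \left(-115\right) 8 = -920$)
$24339 + m = 24339 - 920 = 23419$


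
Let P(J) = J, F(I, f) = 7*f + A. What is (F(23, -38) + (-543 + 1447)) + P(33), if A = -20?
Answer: 651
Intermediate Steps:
F(I, f) = -20 + 7*f (F(I, f) = 7*f - 20 = -20 + 7*f)
(F(23, -38) + (-543 + 1447)) + P(33) = ((-20 + 7*(-38)) + (-543 + 1447)) + 33 = ((-20 - 266) + 904) + 33 = (-286 + 904) + 33 = 618 + 33 = 651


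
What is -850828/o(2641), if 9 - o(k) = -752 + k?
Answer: 212707/470 ≈ 452.57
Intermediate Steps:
o(k) = 761 - k (o(k) = 9 - (-752 + k) = 9 + (752 - k) = 761 - k)
-850828/o(2641) = -850828/(761 - 1*2641) = -850828/(761 - 2641) = -850828/(-1880) = -850828*(-1/1880) = 212707/470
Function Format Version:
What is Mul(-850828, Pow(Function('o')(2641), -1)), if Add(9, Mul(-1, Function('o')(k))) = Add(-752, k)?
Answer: Rational(212707, 470) ≈ 452.57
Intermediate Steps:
Function('o')(k) = Add(761, Mul(-1, k)) (Function('o')(k) = Add(9, Mul(-1, Add(-752, k))) = Add(9, Add(752, Mul(-1, k))) = Add(761, Mul(-1, k)))
Mul(-850828, Pow(Function('o')(2641), -1)) = Mul(-850828, Pow(Add(761, Mul(-1, 2641)), -1)) = Mul(-850828, Pow(Add(761, -2641), -1)) = Mul(-850828, Pow(-1880, -1)) = Mul(-850828, Rational(-1, 1880)) = Rational(212707, 470)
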